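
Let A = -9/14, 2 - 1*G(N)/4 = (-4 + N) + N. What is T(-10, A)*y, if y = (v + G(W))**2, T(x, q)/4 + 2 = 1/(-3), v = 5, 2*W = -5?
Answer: -67228/3 ≈ -22409.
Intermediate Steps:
W = -5/2 (W = (1/2)*(-5) = -5/2 ≈ -2.5000)
G(N) = 24 - 8*N (G(N) = 8 - 4*((-4 + N) + N) = 8 - 4*(-4 + 2*N) = 8 + (16 - 8*N) = 24 - 8*N)
A = -9/14 (A = -9*1/14 = -9/14 ≈ -0.64286)
T(x, q) = -28/3 (T(x, q) = -8 + 4/(-3) = -8 + 4*(-1/3) = -8 - 4/3 = -28/3)
y = 2401 (y = (5 + (24 - 8*(-5/2)))**2 = (5 + (24 + 20))**2 = (5 + 44)**2 = 49**2 = 2401)
T(-10, A)*y = -28/3*2401 = -67228/3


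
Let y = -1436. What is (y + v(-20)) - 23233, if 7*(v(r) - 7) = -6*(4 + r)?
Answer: -172538/7 ≈ -24648.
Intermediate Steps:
v(r) = 25/7 - 6*r/7 (v(r) = 7 + (-6*(4 + r))/7 = 7 + (-24 - 6*r)/7 = 7 + (-24/7 - 6*r/7) = 25/7 - 6*r/7)
(y + v(-20)) - 23233 = (-1436 + (25/7 - 6/7*(-20))) - 23233 = (-1436 + (25/7 + 120/7)) - 23233 = (-1436 + 145/7) - 23233 = -9907/7 - 23233 = -172538/7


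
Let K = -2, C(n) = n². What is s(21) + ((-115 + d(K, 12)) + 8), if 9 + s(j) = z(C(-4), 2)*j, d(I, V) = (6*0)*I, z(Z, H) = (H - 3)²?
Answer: -95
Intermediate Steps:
z(Z, H) = (-3 + H)²
d(I, V) = 0 (d(I, V) = 0*I = 0)
s(j) = -9 + j (s(j) = -9 + (-3 + 2)²*j = -9 + (-1)²*j = -9 + 1*j = -9 + j)
s(21) + ((-115 + d(K, 12)) + 8) = (-9 + 21) + ((-115 + 0) + 8) = 12 + (-115 + 8) = 12 - 107 = -95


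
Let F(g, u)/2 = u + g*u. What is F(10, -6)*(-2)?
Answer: 264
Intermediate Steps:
F(g, u) = 2*u + 2*g*u (F(g, u) = 2*(u + g*u) = 2*u + 2*g*u)
F(10, -6)*(-2) = (2*(-6)*(1 + 10))*(-2) = (2*(-6)*11)*(-2) = -132*(-2) = 264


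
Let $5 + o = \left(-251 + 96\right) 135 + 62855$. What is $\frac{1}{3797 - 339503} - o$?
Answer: $- \frac{14074474051}{335706} \approx -41925.0$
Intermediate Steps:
$o = 41925$ ($o = -5 + \left(\left(-251 + 96\right) 135 + 62855\right) = -5 + \left(\left(-155\right) 135 + 62855\right) = -5 + \left(-20925 + 62855\right) = -5 + 41930 = 41925$)
$\frac{1}{3797 - 339503} - o = \frac{1}{3797 - 339503} - 41925 = \frac{1}{-335706} - 41925 = - \frac{1}{335706} - 41925 = - \frac{14074474051}{335706}$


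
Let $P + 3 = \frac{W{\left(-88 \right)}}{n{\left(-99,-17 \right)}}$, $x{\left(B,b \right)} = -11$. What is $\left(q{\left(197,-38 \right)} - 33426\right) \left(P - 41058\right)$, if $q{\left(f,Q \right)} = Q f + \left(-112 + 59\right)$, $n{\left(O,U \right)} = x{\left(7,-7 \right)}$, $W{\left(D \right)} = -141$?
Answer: $\frac{18496926450}{11} \approx 1.6815 \cdot 10^{9}$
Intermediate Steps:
$n{\left(O,U \right)} = -11$
$q{\left(f,Q \right)} = -53 + Q f$ ($q{\left(f,Q \right)} = Q f - 53 = -53 + Q f$)
$P = \frac{108}{11}$ ($P = -3 - \frac{141}{-11} = -3 - - \frac{141}{11} = -3 + \frac{141}{11} = \frac{108}{11} \approx 9.8182$)
$\left(q{\left(197,-38 \right)} - 33426\right) \left(P - 41058\right) = \left(\left(-53 - 7486\right) - 33426\right) \left(\frac{108}{11} - 41058\right) = \left(\left(-53 - 7486\right) - 33426\right) \left(- \frac{451530}{11}\right) = \left(-7539 - 33426\right) \left(- \frac{451530}{11}\right) = \left(-40965\right) \left(- \frac{451530}{11}\right) = \frac{18496926450}{11}$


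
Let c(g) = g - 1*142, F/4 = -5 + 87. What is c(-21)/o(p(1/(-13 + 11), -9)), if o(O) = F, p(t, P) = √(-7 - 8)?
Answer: -163/328 ≈ -0.49695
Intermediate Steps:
p(t, P) = I*√15 (p(t, P) = √(-15) = I*√15)
F = 328 (F = 4*(-5 + 87) = 4*82 = 328)
o(O) = 328
c(g) = -142 + g (c(g) = g - 142 = -142 + g)
c(-21)/o(p(1/(-13 + 11), -9)) = (-142 - 21)/328 = -163*1/328 = -163/328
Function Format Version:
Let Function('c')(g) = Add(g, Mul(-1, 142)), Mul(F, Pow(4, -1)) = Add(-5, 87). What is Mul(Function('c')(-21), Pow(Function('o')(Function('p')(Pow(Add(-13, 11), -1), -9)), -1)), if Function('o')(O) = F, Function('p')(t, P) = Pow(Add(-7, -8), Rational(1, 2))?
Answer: Rational(-163, 328) ≈ -0.49695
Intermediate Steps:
Function('p')(t, P) = Mul(I, Pow(15, Rational(1, 2))) (Function('p')(t, P) = Pow(-15, Rational(1, 2)) = Mul(I, Pow(15, Rational(1, 2))))
F = 328 (F = Mul(4, Add(-5, 87)) = Mul(4, 82) = 328)
Function('o')(O) = 328
Function('c')(g) = Add(-142, g) (Function('c')(g) = Add(g, -142) = Add(-142, g))
Mul(Function('c')(-21), Pow(Function('o')(Function('p')(Pow(Add(-13, 11), -1), -9)), -1)) = Mul(Add(-142, -21), Pow(328, -1)) = Mul(-163, Rational(1, 328)) = Rational(-163, 328)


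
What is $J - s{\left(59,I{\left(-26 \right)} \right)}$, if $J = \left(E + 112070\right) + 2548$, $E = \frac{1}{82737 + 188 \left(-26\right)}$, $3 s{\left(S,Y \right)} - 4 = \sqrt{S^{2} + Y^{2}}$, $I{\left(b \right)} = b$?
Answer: $\frac{26768378653}{233547} - \frac{\sqrt{4157}}{3} \approx 1.146 \cdot 10^{5}$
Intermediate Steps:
$s{\left(S,Y \right)} = \frac{4}{3} + \frac{\sqrt{S^{2} + Y^{2}}}{3}$
$E = \frac{1}{77849}$ ($E = \frac{1}{82737 - 4888} = \frac{1}{77849} \approx 1.2845 \cdot 10^{-5}$)
$J = \frac{8922896683}{77849}$ ($J = \left(\frac{1}{77849} + 112070\right) + 2548 = \frac{8724537431}{77849} + 2548 = \frac{8922896683}{77849} \approx 1.1462 \cdot 10^{5}$)
$J - s{\left(59,I{\left(-26 \right)} \right)} = \frac{8922896683}{77849} - \left(\frac{4}{3} + \frac{\sqrt{59^{2} + \left(-26\right)^{2}}}{3}\right) = \frac{8922896683}{77849} - \left(\frac{4}{3} + \frac{\sqrt{3481 + 676}}{3}\right) = \frac{8922896683}{77849} - \left(\frac{4}{3} + \frac{\sqrt{4157}}{3}\right) = \frac{26768378653}{233547} - \frac{\sqrt{4157}}{3}$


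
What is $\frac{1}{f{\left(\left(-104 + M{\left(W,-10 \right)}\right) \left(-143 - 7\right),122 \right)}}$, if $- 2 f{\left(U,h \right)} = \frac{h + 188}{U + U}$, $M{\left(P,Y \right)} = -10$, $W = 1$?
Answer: $- \frac{6840}{31} \approx -220.65$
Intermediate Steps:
$f{\left(U,h \right)} = - \frac{188 + h}{4 U}$ ($f{\left(U,h \right)} = - \frac{\left(h + 188\right) \frac{1}{U + U}}{2} = - \frac{\left(188 + h\right) \frac{1}{2 U}}{2} = - \frac{\frac{1}{2} \frac{1}{U} \left(188 + h\right)}{2} = - \frac{188 + h}{4 U}$)
$\frac{1}{f{\left(\left(-104 + M{\left(W,-10 \right)}\right) \left(-143 - 7\right),122 \right)}} = \frac{1}{\frac{1}{4} \frac{1}{\left(-104 - 10\right) \left(-143 - 7\right)} \left(-188 - 122\right)} = \frac{1}{\frac{1}{4} \frac{1}{\left(-114\right) \left(-150\right)} \left(-188 - 122\right)} = \frac{1}{\frac{1}{4} \cdot \frac{1}{17100} \left(-310\right)} = \frac{1}{- \frac{31}{6840}} = - \frac{6840}{31}$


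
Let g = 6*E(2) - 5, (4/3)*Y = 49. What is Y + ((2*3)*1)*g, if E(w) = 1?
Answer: 171/4 ≈ 42.750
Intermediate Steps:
Y = 147/4 (Y = (¾)*49 = 147/4 ≈ 36.750)
g = 1 (g = 6*1 - 5 = 6 - 5 = 1)
Y + ((2*3)*1)*g = 147/4 + ((2*3)*1)*1 = 147/4 + (6*1)*1 = 147/4 + 6*1 = 147/4 + 6 = 171/4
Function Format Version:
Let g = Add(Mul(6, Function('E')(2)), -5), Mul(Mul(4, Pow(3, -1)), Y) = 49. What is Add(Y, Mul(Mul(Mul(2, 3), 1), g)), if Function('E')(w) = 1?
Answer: Rational(171, 4) ≈ 42.750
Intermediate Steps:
Y = Rational(147, 4) (Y = Mul(Rational(3, 4), 49) = Rational(147, 4) ≈ 36.750)
g = 1 (g = Add(Mul(6, 1), -5) = Add(6, -5) = 1)
Add(Y, Mul(Mul(Mul(2, 3), 1), g)) = Add(Rational(147, 4), Mul(Mul(Mul(2, 3), 1), 1)) = Add(Rational(147, 4), Mul(Mul(6, 1), 1)) = Add(Rational(147, 4), Mul(6, 1)) = Add(Rational(147, 4), 6) = Rational(171, 4)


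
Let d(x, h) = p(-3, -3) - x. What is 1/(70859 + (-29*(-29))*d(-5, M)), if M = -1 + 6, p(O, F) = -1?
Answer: 1/74223 ≈ 1.3473e-5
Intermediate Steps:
M = 5
d(x, h) = -1 - x
1/(70859 + (-29*(-29))*d(-5, M)) = 1/(70859 + (-29*(-29))*(-1 - 1*(-5))) = 1/(70859 + 841*(-1 + 5)) = 1/(70859 + 841*4) = 1/(70859 + 3364) = 1/74223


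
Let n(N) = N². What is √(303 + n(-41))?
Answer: 8*√31 ≈ 44.542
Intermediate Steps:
√(303 + n(-41)) = √(303 + (-41)²) = √(303 + 1681) = √1984 = 8*√31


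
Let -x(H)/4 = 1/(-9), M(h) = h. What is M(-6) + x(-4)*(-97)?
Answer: -442/9 ≈ -49.111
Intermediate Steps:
x(H) = 4/9 (x(H) = -4/(-9) = -4*(-1/9) = 4/9)
M(-6) + x(-4)*(-97) = -6 + (4/9)*(-97) = -6 - 388/9 = -442/9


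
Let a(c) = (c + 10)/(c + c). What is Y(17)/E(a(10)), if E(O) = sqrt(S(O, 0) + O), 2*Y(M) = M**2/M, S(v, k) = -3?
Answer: -17*I*sqrt(2)/4 ≈ -6.0104*I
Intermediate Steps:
Y(M) = M/2 (Y(M) = (M**2/M)/2 = M/2)
a(c) = (10 + c)/(2*c) (a(c) = (10 + c)/((2*c)) = (10 + c)*(1/(2*c)) = (10 + c)/(2*c))
E(O) = sqrt(-3 + O)
Y(17)/E(a(10)) = ((1/2)*17)/(sqrt(-3 + (1/2)*(10 + 10)/10)) = 17/(2*(sqrt(-3 + (1/2)*(1/10)*20))) = 17/(2*(sqrt(-3 + 1))) = 17/(2*(sqrt(-2))) = 17/(2*((I*sqrt(2)))) = 17*(-I*sqrt(2)/2)/2 = -17*I*sqrt(2)/4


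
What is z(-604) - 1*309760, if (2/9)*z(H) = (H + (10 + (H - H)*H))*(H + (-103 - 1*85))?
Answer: 1807256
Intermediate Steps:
z(H) = 9*(-188 + H)*(10 + H)/2 (z(H) = 9*((H + (10 + (H - H)*H))*(H + (-103 - 1*85)))/2 = 9*((H + (10 + 0*H))*(H + (-103 - 85)))/2 = 9*((H + (10 + 0))*(H - 188))/2 = 9*((H + 10)*(-188 + H))/2 = 9*((10 + H)*(-188 + H))/2 = 9*((-188 + H)*(10 + H))/2 = 9*(-188 + H)*(10 + H)/2)
z(-604) - 1*309760 = (-8460 - 801*(-604) + (9/2)*(-604)²) - 1*309760 = (-8460 + 483804 + (9/2)*364816) - 309760 = (-8460 + 483804 + 1641672) - 309760 = 2117016 - 309760 = 1807256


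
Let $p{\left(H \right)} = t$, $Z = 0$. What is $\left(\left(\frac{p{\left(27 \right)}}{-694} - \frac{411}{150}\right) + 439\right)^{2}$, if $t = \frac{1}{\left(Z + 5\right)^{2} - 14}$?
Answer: $\frac{1733065059489604}{9105930625} \approx 1.9032 \cdot 10^{5}$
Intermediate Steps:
$t = \frac{1}{11}$ ($t = \frac{1}{\left(0 + 5\right)^{2} - 14} = \frac{1}{5^{2} - 14} = \frac{1}{25 - 14} = \frac{1}{11} \approx 0.090909$)
$p{\left(H \right)} = \frac{1}{11}$
$\left(\left(\frac{p{\left(27 \right)}}{-694} - \frac{411}{150}\right) + 439\right)^{2} = \left(\left(\frac{1}{11 \left(-694\right)} - \frac{411}{150}\right) + 439\right)^{2} = \left(\left(\frac{1}{11} \left(- \frac{1}{694}\right) - \frac{137}{50}\right) + 439\right)^{2} = \left(\left(- \frac{1}{7634} - \frac{137}{50}\right) + 439\right)^{2} = \left(- \frac{261477}{95425} + 439\right)^{2} = \left(\frac{41630098}{95425}\right)^{2} = \frac{1733065059489604}{9105930625}$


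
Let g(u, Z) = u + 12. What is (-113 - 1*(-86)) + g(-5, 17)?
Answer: -20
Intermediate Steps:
g(u, Z) = 12 + u
(-113 - 1*(-86)) + g(-5, 17) = (-113 - 1*(-86)) + (12 - 5) = (-113 + 86) + 7 = -27 + 7 = -20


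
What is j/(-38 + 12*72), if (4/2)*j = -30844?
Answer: -7711/413 ≈ -18.671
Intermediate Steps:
j = -15422 (j = (1/2)*(-30844) = -15422)
j/(-38 + 12*72) = -15422/(-38 + 12*72) = -15422/(-38 + 864) = -15422/826 = -15422*1/826 = -7711/413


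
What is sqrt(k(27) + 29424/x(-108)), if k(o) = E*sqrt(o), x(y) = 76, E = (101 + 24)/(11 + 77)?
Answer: sqrt(270583104 + 2978250*sqrt(3))/836 ≈ 19.863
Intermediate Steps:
E = 125/88 ≈ 1.4205
k(o) = 125*sqrt(o)/88
sqrt(k(27) + 29424/x(-108)) = sqrt(125*sqrt(27)/88 + 29424/76) = sqrt(125*(3*sqrt(3))/88 + 29424*(1/76)) = sqrt(375*sqrt(3)/88 + 7356/19) = sqrt(7356/19 + 375*sqrt(3)/88)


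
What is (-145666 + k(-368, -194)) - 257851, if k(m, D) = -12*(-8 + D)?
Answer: -401093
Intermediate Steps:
k(m, D) = 96 - 12*D
(-145666 + k(-368, -194)) - 257851 = (-145666 + (96 - 12*(-194))) - 257851 = (-145666 + (96 + 2328)) - 257851 = (-145666 + 2424) - 257851 = -143242 - 257851 = -401093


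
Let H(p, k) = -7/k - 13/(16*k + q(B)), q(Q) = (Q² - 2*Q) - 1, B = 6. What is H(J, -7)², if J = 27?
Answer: 10404/7921 ≈ 1.3135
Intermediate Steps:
q(Q) = -1 + Q² - 2*Q
H(p, k) = -13/(23 + 16*k) - 7/k (H(p, k) = -7/k - 13/(16*k + (-1 + 6² - 2*6)) = -7/k - 13/(16*k + (-1 + 36 - 12)) = -7/k - 13/(16*k + 23) = -7/k - 13/(23 + 16*k) = -13/(23 + 16*k) - 7/k)
H(J, -7)² = ((-161 - 125*(-7))/((-7)*(23 + 16*(-7))))² = (-(-161 + 875)/(7*(23 - 112)))² = (-⅐*714/(-89))² = (-⅐*(-1/89)*714)² = (102/89)² = 10404/7921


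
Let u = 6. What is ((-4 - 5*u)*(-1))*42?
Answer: 1428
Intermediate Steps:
((-4 - 5*u)*(-1))*42 = ((-4 - 5*6)*(-1))*42 = ((-4 - 30)*(-1))*42 = -34*(-1)*42 = 34*42 = 1428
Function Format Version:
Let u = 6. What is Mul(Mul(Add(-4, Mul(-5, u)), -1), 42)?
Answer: 1428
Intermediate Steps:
Mul(Mul(Add(-4, Mul(-5, u)), -1), 42) = Mul(Mul(Add(-4, Mul(-5, 6)), -1), 42) = Mul(Mul(Add(-4, -30), -1), 42) = Mul(Mul(-34, -1), 42) = Mul(34, 42) = 1428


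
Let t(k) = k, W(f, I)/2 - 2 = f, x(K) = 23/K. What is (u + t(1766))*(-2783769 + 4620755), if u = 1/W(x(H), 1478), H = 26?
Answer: 243332676518/75 ≈ 3.2444e+9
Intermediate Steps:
W(f, I) = 4 + 2*f
u = 13/75 (u = 1/(4 + 2*(23/26)) = 1/(4 + 23/13) = 1/(75/13) = 13/75 ≈ 0.17333)
(u + t(1766))*(-2783769 + 4620755) = (13/75 + 1766)*(-2783769 + 4620755) = (132463/75)*1836986 = 243332676518/75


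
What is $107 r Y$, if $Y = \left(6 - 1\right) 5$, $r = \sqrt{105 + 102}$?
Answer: $8025 \sqrt{23} \approx 38487.0$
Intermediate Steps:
$r = 3 \sqrt{23}$ ($r = \sqrt{207} = 3 \sqrt{23} \approx 14.387$)
$Y = 25$ ($Y = 5 \cdot 5 = 25$)
$107 r Y = 107 \cdot 3 \sqrt{23} \cdot 25 = 321 \sqrt{23} \cdot 25 = 8025 \sqrt{23}$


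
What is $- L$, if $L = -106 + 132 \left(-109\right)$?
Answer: $14494$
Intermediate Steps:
$L = -14494$ ($L = -106 - 14388 = -14494$)
$- L = \left(-1\right) \left(-14494\right) = 14494$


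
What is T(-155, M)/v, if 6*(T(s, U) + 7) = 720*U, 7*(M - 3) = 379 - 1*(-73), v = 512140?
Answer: 56711/3584980 ≈ 0.015819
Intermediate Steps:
M = 473/7 (M = 3 + (379 - 1*(-73))/7 = 3 + (379 + 73)/7 = 3 + (⅐)*452 = 3 + 452/7 = 473/7 ≈ 67.571)
T(s, U) = -7 + 120*U (T(s, U) = -7 + (720*U)/6 = -7 + 120*U)
T(-155, M)/v = (-7 + 120*(473/7))/512140 = (-7 + 56760/7)*(1/512140) = (56711/7)*(1/512140) = 56711/3584980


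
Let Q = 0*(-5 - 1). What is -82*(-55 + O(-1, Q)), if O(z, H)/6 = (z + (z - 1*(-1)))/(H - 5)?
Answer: 22058/5 ≈ 4411.6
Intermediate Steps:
Q = 0 (Q = 0*(-6) = 0)
O(z, H) = 6*(1 + 2*z)/(-5 + H) (O(z, H) = 6*((z + (z - 1*(-1)))/(H - 5)) = 6*((z + (z + 1))/(-5 + H)) = 6*((z + (1 + z))/(-5 + H)) = 6*((1 + 2*z)/(-5 + H)) = 6*(1 + 2*z)/(-5 + H))
-82*(-55 + O(-1, Q)) = -82*(-55 + 6*(1 + 2*(-1))/(-5 + 0)) = -82*(-55 + 6*(1 - 2)/(-5)) = -82*(-55 + 6*(-⅕)*(-1)) = -82*(-55 + 6/5) = -82*(-269/5) = 22058/5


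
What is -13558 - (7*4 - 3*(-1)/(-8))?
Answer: -108685/8 ≈ -13586.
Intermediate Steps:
-13558 - (7*4 - 3*(-1)/(-8)) = -13558 - (28 + 3*(-1/8)) = -13558 - (28 - 3/8) = -13558 - 1*221/8 = -13558 - 221/8 = -108685/8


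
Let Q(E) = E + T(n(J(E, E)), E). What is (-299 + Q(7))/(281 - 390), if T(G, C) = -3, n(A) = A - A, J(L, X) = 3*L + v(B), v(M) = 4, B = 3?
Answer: 295/109 ≈ 2.7064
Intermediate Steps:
J(L, X) = 4 + 3*L (J(L, X) = 3*L + 4 = 4 + 3*L)
n(A) = 0
Q(E) = -3 + E (Q(E) = E - 3 = -3 + E)
(-299 + Q(7))/(281 - 390) = (-299 + (-3 + 7))/(281 - 390) = (-299 + 4)/(-109) = -295*(-1/109) = 295/109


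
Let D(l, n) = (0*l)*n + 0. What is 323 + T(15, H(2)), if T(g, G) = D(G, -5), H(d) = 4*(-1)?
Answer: 323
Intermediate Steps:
D(l, n) = 0 (D(l, n) = 0*n + 0 = 0 + 0 = 0)
H(d) = -4
T(g, G) = 0
323 + T(15, H(2)) = 323 + 0 = 323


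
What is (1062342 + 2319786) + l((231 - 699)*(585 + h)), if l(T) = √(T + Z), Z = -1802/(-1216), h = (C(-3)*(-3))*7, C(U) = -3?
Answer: 3382128 + I*√7006577218/152 ≈ 3.3821e+6 + 550.69*I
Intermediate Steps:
h = 63 (h = -3*(-3)*7 = 9*7 = 63)
Z = 901/608 (Z = -1802*(-1/1216) = 901/608 ≈ 1.4819)
l(T) = √(901/608 + T) (l(T) = √(T + 901/608) = √(901/608 + T))
(1062342 + 2319786) + l((231 - 699)*(585 + h)) = (1062342 + 2319786) + √(34238 + 23104*((231 - 699)*(585 + 63)))/152 = 3382128 + √(34238 + 23104*(-468*648))/152 = 3382128 + √(34238 + 23104*(-303264))/152 = 3382128 + √(34238 - 7006611456)/152 = 3382128 + √(-7006577218)/152 = 3382128 + (I*√7006577218)/152 = 3382128 + I*√7006577218/152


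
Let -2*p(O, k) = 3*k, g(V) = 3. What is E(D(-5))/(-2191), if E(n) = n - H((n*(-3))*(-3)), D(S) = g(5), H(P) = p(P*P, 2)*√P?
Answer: -3/2191 - 9*√3/2191 ≈ -0.0084840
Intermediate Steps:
p(O, k) = -3*k/2
H(P) = -3*√P (H(P) = (-3/2*2)*√P = -3*√P)
D(S) = 3
E(n) = n + 9*√n (E(n) = n - (-3)*√((n*(-3))*(-3)) = n - (-3)*√(-3*n*(-3)) = n - (-3)*√(9*n) = n - (-3)*3*√n = n - (-9)*√n = n + 9*√n)
E(D(-5))/(-2191) = (3 + 9*√3)/(-2191) = -(3 + 9*√3)/2191 = -3/2191 - 9*√3/2191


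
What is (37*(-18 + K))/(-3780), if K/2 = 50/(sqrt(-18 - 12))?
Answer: 37/210 + 37*I*sqrt(30)/1134 ≈ 0.17619 + 0.17871*I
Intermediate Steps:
K = -10*I*sqrt(30)/3 (K = 2*(50/(sqrt(-18 - 12))) = 2*(50/(sqrt(-30))) = 2*(50/((I*sqrt(30)))) = 2*(50*(-I*sqrt(30)/30)) = 2*(-5*I*sqrt(30)/3) = -10*I*sqrt(30)/3 ≈ -18.257*I)
(37*(-18 + K))/(-3780) = (37*(-18 - 10*I*sqrt(30)/3))/(-3780) = (-666 - 370*I*sqrt(30)/3)*(-1/3780) = 37/210 + 37*I*sqrt(30)/1134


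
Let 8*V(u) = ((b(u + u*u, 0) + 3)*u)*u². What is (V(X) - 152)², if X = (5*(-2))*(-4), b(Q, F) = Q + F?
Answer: 172760740247104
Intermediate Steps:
b(Q, F) = F + Q
X = 40 (X = -10*(-4) = 40)
V(u) = u³*(3 + u + u²)/8 (V(u) = ((((0 + (u + u*u)) + 3)*u)*u²)/8 = ((((0 + (u + u²)) + 3)*u)*u²)/8 = ((((u + u²) + 3)*u)*u²)/8 = (((3 + u + u²)*u)*u²)/8 = ((u*(3 + u + u²))*u²)/8 = (u³*(3 + u + u²))/8 = u³*(3 + u + u²)/8)
(V(X) - 152)² = ((⅛)*40³*(3 + 40*(1 + 40)) - 152)² = ((⅛)*64000*(3 + 40*41) - 152)² = ((⅛)*64000*(3 + 1640) - 152)² = ((⅛)*64000*1643 - 152)² = (13144000 - 152)² = 13143848² = 172760740247104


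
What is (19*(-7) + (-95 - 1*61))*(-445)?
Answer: 128605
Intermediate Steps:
(19*(-7) + (-95 - 1*61))*(-445) = (-133 + (-95 - 61))*(-445) = (-133 - 156)*(-445) = -289*(-445) = 128605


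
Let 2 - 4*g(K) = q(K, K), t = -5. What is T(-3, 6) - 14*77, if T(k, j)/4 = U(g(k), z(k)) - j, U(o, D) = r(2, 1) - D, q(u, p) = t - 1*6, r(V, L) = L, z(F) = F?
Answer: -1086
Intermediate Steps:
q(u, p) = -11 (q(u, p) = -5 - 1*6 = -5 - 6 = -11)
g(K) = 13/4 (g(K) = 1/2 - 1/4*(-11) = 1/2 + 11/4 = 13/4)
U(o, D) = 1 - D
T(k, j) = 4 - 4*j - 4*k (T(k, j) = 4*((1 - k) - j) = 4*(1 - j - k) = 4 - 4*j - 4*k)
T(-3, 6) - 14*77 = (4 - 4*6 - 4*(-3)) - 14*77 = (4 - 24 + 12) - 1078 = -8 - 1078 = -1086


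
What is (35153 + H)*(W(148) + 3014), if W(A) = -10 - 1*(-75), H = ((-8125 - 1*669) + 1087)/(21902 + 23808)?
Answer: 706778258131/6530 ≈ 1.0824e+8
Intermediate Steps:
H = -1101/6530 (H = ((-8125 - 669) + 1087)/45710 = (-8794 + 1087)*(1/45710) = -7707*1/45710 = -1101/6530 ≈ -0.16861)
W(A) = 65 (W(A) = -10 + 75 = 65)
(35153 + H)*(W(148) + 3014) = (35153 - 1101/6530)*(65 + 3014) = (229547989/6530)*3079 = 706778258131/6530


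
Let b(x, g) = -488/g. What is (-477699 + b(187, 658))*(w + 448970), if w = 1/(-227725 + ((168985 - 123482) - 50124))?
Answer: -2342099746676482155/10920262 ≈ -2.1447e+11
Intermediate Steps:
w = -1/232346 (w = 1/(-227725 + (45503 - 50124)) = 1/(-227725 - 4621) = 1/(-232346) = -1/232346 ≈ -4.3039e-6)
(-477699 + b(187, 658))*(w + 448970) = (-477699 - 488/658)*(-1/232346 + 448970) = (-477699 - 488*1/658)*(104316383619/232346) = (-477699 - 244/329)*(104316383619/232346) = -157163215/329*104316383619/232346 = -2342099746676482155/10920262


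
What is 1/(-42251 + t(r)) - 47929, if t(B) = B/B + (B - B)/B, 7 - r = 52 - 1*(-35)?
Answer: -2025000251/42250 ≈ -47929.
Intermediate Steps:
r = -80 (r = 7 - (52 - 1*(-35)) = 7 - (52 + 35) = 7 - 1*87 = 7 - 87 = -80)
t(B) = 1 (t(B) = 1 + 0/B = 1 + 0 = 1)
1/(-42251 + t(r)) - 47929 = 1/(-42251 + 1) - 47929 = 1/(-42250) - 47929 = -1/42250 - 47929 = -2025000251/42250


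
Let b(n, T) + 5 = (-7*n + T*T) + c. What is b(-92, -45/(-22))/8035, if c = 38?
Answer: 329693/3888940 ≈ 0.084777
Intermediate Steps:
b(n, T) = 33 + T² - 7*n (b(n, T) = -5 + ((-7*n + T*T) + 38) = -5 + ((-7*n + T²) + 38) = -5 + ((T² - 7*n) + 38) = -5 + (38 + T² - 7*n) = 33 + T² - 7*n)
b(-92, -45/(-22))/8035 = (33 + (-45/(-22))² - 7*(-92))/8035 = (33 + (-45*(-1/22))² + 644)*(1/8035) = (33 + (45/22)² + 644)*(1/8035) = (33 + 2025/484 + 644)*(1/8035) = (329693/484)*(1/8035) = 329693/3888940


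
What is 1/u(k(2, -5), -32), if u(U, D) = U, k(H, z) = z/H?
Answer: -⅖ ≈ -0.40000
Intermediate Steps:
1/u(k(2, -5), -32) = 1/(-5/2) = -⅖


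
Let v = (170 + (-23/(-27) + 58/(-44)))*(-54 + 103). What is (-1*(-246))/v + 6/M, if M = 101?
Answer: 44365206/498379147 ≈ 0.089019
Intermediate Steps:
v = 4934447/594 (v = (170 + (-23*(-1/27) + 58*(-1/44)))*49 = (170 + (23/27 - 29/22))*49 = (170 - 277/594)*49 = (100703/594)*49 = 4934447/594 ≈ 8307.2)
(-1*(-246))/v + 6/M = (-1*(-246))/(4934447/594) + 6/101 = 246*(594/4934447) + 6*(1/101) = 146124/4934447 + 6/101 = 44365206/498379147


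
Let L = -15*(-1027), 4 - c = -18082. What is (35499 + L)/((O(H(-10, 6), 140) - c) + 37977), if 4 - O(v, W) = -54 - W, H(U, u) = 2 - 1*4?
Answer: 50904/20089 ≈ 2.5339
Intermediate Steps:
H(U, u) = -2 (H(U, u) = 2 - 4 = -2)
O(v, W) = 58 + W (O(v, W) = 4 - (-54 - W) = 4 + (54 + W) = 58 + W)
c = 18086 (c = 4 - 1*(-18082) = 4 + 18082 = 18086)
L = 15405
(35499 + L)/((O(H(-10, 6), 140) - c) + 37977) = (35499 + 15405)/(((58 + 140) - 1*18086) + 37977) = 50904/((198 - 18086) + 37977) = 50904/(-17888 + 37977) = 50904/20089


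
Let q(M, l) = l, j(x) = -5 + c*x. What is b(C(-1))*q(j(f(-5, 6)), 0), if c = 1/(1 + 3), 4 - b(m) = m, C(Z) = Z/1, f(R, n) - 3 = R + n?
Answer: 0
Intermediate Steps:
f(R, n) = 3 + R + n (f(R, n) = 3 + (R + n) = 3 + R + n)
C(Z) = Z (C(Z) = Z*1 = Z)
b(m) = 4 - m
c = 1/4 ≈ 0.25000
j(x) = -5 + x/4
b(C(-1))*q(j(f(-5, 6)), 0) = (4 - 1*(-1))*0 = (4 + 1)*0 = 5*0 = 0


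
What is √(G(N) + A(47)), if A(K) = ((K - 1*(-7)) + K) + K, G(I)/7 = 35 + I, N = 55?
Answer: √778 ≈ 27.893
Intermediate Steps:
G(I) = 245 + 7*I (G(I) = 7*(35 + I) = 245 + 7*I)
A(K) = 7 + 3*K (A(K) = ((K + 7) + K) + K = ((7 + K) + K) + K = (7 + 2*K) + K = 7 + 3*K)
√(G(N) + A(47)) = √((245 + 7*55) + (7 + 3*47)) = √((245 + 385) + (7 + 141)) = √(630 + 148) = √778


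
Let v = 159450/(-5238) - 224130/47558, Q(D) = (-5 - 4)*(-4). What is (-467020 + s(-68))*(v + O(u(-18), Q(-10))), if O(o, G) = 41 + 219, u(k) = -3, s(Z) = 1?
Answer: -34600902120750/329509 ≈ -1.0501e+8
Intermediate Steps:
Q(D) = 36 (Q(D) = -9*(-4) = 36)
O(o, G) = 260
v = -729759670/20759067 (v = 159450*(-1/5238) - 224130*1/47558 = -26575/873 - 112065/23779 = -729759670/20759067 ≈ -35.154)
(-467020 + s(-68))*(v + O(u(-18), Q(-10))) = (-467020 + 1)*(-729759670/20759067 + 260) = -467019*4667597750/20759067 = -34600902120750/329509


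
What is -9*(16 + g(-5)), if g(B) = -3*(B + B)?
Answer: -414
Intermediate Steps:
g(B) = -6*B
-9*(16 + g(-5)) = -9*(16 - 6*(-5)) = -9*(16 + 30) = -9*46 = -414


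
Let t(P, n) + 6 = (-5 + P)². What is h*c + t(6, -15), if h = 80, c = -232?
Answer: -18565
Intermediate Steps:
t(P, n) = -6 + (-5 + P)²
h*c + t(6, -15) = 80*(-232) + (-6 + (-5 + 6)²) = -18560 + (-6 + 1²) = -18560 + (-6 + 1) = -18560 - 5 = -18565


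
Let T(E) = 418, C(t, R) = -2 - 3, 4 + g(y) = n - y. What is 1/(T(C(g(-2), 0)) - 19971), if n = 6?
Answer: -1/19553 ≈ -5.1143e-5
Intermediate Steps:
g(y) = 2 - y (g(y) = -4 + (6 - y) = 2 - y)
C(t, R) = -5
1/(T(C(g(-2), 0)) - 19971) = 1/(418 - 19971) = 1/(-19553) = -1/19553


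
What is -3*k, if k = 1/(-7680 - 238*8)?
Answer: 3/9584 ≈ 0.00031302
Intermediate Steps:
k = -1/9584 (k = 1/(-7680 - 1904) = 1/(-9584) = -1/9584 ≈ -0.00010434)
-3*k = -3*(-1/9584) = 3/9584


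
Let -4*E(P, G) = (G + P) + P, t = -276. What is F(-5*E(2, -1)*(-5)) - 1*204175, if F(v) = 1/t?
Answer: -56352301/276 ≈ -2.0418e+5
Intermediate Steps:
E(P, G) = -P/2 - G/4 (E(P, G) = -((G + P) + P)/4 = -(G + 2*P)/4 = -P/2 - G/4)
F(v) = -1/276 (F(v) = 1/(-276) = -1/276)
F(-5*E(2, -1)*(-5)) - 1*204175 = -1/276 - 1*204175 = -1/276 - 204175 = -56352301/276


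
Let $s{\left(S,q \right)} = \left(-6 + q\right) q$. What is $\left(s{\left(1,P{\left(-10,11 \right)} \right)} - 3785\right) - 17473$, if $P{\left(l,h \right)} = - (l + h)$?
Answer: $-21251$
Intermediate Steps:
$P{\left(l,h \right)} = - h - l$ ($P{\left(l,h \right)} = - (h + l) = - h - l$)
$s{\left(S,q \right)} = q \left(-6 + q\right)$
$\left(s{\left(1,P{\left(-10,11 \right)} \right)} - 3785\right) - 17473 = \left(\left(\left(-1\right) 11 - -10\right) \left(-6 - 1\right) - 3785\right) - 17473 = \left(\left(-11 + 10\right) \left(-6 + \left(-11 + 10\right)\right) - 3785\right) - 17473 = \left(- (-6 - 1) - 3785\right) - 17473 = \left(\left(-1\right) \left(-7\right) - 3785\right) - 17473 = \left(7 - 3785\right) - 17473 = -3778 - 17473 = -21251$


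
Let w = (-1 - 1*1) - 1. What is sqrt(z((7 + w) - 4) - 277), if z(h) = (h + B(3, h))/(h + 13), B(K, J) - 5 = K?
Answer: I*sqrt(46709)/13 ≈ 16.625*I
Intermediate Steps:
w = -3 (w = (-1 - 1) - 1 = -2 - 1 = -3)
B(K, J) = 5 + K
z(h) = (8 + h)/(13 + h) (z(h) = (h + (5 + 3))/(h + 13) = (h + 8)/(13 + h) = (8 + h)/(13 + h))
sqrt(z((7 + w) - 4) - 277) = sqrt((8 + ((7 - 3) - 4))/(13 + ((7 - 3) - 4)) - 277) = sqrt((8 + (4 - 4))/(13 + (4 - 4)) - 277) = sqrt((8 + 0)/(13 + 0) - 277) = sqrt(8/13 - 277) = sqrt(-3593/13) = I*sqrt(46709)/13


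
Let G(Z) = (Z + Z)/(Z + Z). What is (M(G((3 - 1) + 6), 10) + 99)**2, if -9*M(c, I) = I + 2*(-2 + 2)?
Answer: 776161/81 ≈ 9582.2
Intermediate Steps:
G(Z) = 1 (G(Z) = (2*Z)/((2*Z)) = (2*Z)*(1/(2*Z)) = 1)
M(c, I) = -I/9 (M(c, I) = -(I + 2*(-2 + 2))/9 = -(I + 2*0)/9 = -(I + 0)/9 = -I/9)
(M(G((3 - 1) + 6), 10) + 99)**2 = (-1/9*10 + 99)**2 = (-10/9 + 99)**2 = (881/9)**2 = 776161/81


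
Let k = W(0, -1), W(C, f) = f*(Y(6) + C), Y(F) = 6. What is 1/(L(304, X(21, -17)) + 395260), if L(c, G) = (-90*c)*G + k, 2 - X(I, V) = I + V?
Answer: 1/449974 ≈ 2.2224e-6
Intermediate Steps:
X(I, V) = 2 - I - V (X(I, V) = 2 - (I + V) = 2 + (-I - V) = 2 - I - V)
W(C, f) = f*(6 + C)
k = -6 (k = -(6 + 0) = -1*6 = -6)
L(c, G) = -6 - 90*G*c (L(c, G) = (-90*c)*G - 6 = -90*G*c - 6 = -6 - 90*G*c)
1/(L(304, X(21, -17)) + 395260) = 1/((-6 - 90*(2 - 1*21 - 1*(-17))*304) + 395260) = 1/((-6 - 90*(2 - 21 + 17)*304) + 395260) = 1/((-6 - 90*(-2)*304) + 395260) = 1/((-6 + 54720) + 395260) = 1/(54714 + 395260) = 1/449974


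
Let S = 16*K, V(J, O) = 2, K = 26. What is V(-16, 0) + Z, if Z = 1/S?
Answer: 833/416 ≈ 2.0024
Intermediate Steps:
S = 416 (S = 16*26 = 416)
Z = 1/416 ≈ 0.0024038
V(-16, 0) + Z = 2 + 1/416 = 833/416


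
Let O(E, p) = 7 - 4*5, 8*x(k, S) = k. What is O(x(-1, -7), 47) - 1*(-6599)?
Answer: 6586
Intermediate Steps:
x(k, S) = k/8
O(E, p) = -13 (O(E, p) = 7 - 20 = -13)
O(x(-1, -7), 47) - 1*(-6599) = -13 - 1*(-6599) = -13 + 6599 = 6586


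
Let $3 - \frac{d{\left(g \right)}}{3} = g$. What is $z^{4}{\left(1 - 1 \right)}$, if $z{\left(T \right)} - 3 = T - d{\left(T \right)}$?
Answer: $1296$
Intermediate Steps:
$d{\left(g \right)} = 9 - 3 g$
$z{\left(T \right)} = -6 + 4 T$ ($z{\left(T \right)} = 3 + \left(T - \left(9 - 3 T\right)\right) = 3 + \left(T + \left(-9 + 3 T\right)\right) = 3 + \left(-9 + 4 T\right) = -6 + 4 T$)
$z^{4}{\left(1 - 1 \right)} = \left(-6 + 4 \left(1 - 1\right)\right)^{4} = \left(-6 + 4 \cdot 0\right)^{4} = \left(-6 + 0\right)^{4} = \left(-6\right)^{4} = 1296$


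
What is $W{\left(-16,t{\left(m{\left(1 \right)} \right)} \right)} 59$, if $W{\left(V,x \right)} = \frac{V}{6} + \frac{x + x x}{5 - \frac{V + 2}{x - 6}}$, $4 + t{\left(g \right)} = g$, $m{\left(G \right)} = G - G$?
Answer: $\frac{118}{3} \approx 39.333$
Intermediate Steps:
$m{\left(G \right)} = 0$
$t{\left(g \right)} = -4 + g$
$W{\left(V,x \right)} = \frac{V}{6} + \frac{x + x^{2}}{5 - \frac{2 + V}{-6 + x}}$ ($W{\left(V,x \right)} = V \frac{1}{6} + \frac{x + x^{2}}{5 - \frac{2 + V}{-6 + x}} = \frac{V}{6} + \frac{x + x^{2}}{5 - \frac{2 + V}{-6 + x}}$)
$W{\left(-16,t{\left(m{\left(1 \right)} \right)} \right)} 59 = \frac{\left(-16\right)^{2} - 6 \left(-4 + 0\right)^{3} + 30 \left(-4 + 0\right)^{2} + 32 \left(-16\right) + 36 \left(-4 + 0\right) - - 80 \left(-4 + 0\right)}{6 \left(32 - 16 - 5 \left(-4 + 0\right)\right)} 59 = \frac{256 - 6 \left(-4\right)^{3} + 30 \left(-4\right)^{2} - 512 + 36 \left(-4\right) - \left(-80\right) \left(-4\right)}{6 \left(32 - 16 - -20\right)} 59 = \frac{256 - -384 + 30 \cdot 16 - 512 - 144 - 320}{6 \left(32 - 16 + 20\right)} 59 = \frac{256 + 384 + 480 - 512 - 144 - 320}{6 \cdot 36} \cdot 59 = \frac{1}{6} \cdot \frac{1}{36} \cdot 144 \cdot 59 = \frac{2}{3} \cdot 59 = \frac{118}{3}$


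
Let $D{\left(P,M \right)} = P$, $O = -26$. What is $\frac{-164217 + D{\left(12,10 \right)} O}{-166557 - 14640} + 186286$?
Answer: $\frac{3750514319}{20133} \approx 1.8629 \cdot 10^{5}$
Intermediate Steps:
$\frac{-164217 + D{\left(12,10 \right)} O}{-166557 - 14640} + 186286 = \frac{-164217 + 12 \left(-26\right)}{-166557 - 14640} + 186286 = \frac{-164217 - 312}{-181197} + 186286 = \left(-164529\right) \left(- \frac{1}{181197}\right) + 186286 = \frac{18281}{20133} + 186286 = \frac{3750514319}{20133}$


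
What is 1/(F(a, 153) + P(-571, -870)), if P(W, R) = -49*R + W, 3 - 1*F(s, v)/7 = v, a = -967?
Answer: 1/41009 ≈ 2.4385e-5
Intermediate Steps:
F(s, v) = 21 - 7*v
P(W, R) = W - 49*R
1/(F(a, 153) + P(-571, -870)) = 1/((21 - 7*153) + (-571 - 49*(-870))) = 1/((21 - 1071) + (-571 + 42630)) = 1/(-1050 + 42059) = 1/41009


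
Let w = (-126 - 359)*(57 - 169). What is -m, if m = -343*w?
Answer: 18631760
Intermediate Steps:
w = 54320 (w = -485*(-112) = 54320)
m = -18631760 (m = -343*54320 = -18631760)
-m = -1*(-18631760) = 18631760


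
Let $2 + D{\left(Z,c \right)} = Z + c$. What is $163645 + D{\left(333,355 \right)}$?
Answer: $164331$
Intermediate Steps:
$D{\left(Z,c \right)} = -2 + Z + c$ ($D{\left(Z,c \right)} = -2 + \left(Z + c\right) = -2 + Z + c$)
$163645 + D{\left(333,355 \right)} = 163645 + \left(-2 + 333 + 355\right) = 163645 + 686 = 164331$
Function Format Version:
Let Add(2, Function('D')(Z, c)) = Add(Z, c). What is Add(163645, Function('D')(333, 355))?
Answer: 164331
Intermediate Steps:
Function('D')(Z, c) = Add(-2, Z, c) (Function('D')(Z, c) = Add(-2, Add(Z, c)) = Add(-2, Z, c))
Add(163645, Function('D')(333, 355)) = Add(163645, Add(-2, 333, 355)) = Add(163645, 686) = 164331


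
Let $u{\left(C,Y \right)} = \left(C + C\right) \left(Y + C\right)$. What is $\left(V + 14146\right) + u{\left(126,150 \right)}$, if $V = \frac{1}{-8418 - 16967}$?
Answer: $\frac{2124673729}{25385} \approx 83698.0$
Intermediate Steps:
$u{\left(C,Y \right)} = 2 C \left(C + Y\right)$
$V = - \frac{1}{25385}$ ($V = \frac{1}{-25385} = - \frac{1}{25385} \approx -3.9393 \cdot 10^{-5}$)
$\left(V + 14146\right) + u{\left(126,150 \right)} = \left(- \frac{1}{25385} + 14146\right) + 2 \cdot 126 \left(126 + 150\right) = \frac{359096209}{25385} + 2 \cdot 126 \cdot 276 = \frac{359096209}{25385} + 69552 = \frac{2124673729}{25385}$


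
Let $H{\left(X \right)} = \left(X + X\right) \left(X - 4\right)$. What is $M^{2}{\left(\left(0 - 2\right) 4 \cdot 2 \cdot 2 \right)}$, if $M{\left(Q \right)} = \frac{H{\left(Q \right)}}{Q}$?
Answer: $5184$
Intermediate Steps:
$H{\left(X \right)} = 2 X \left(-4 + X\right)$
$M{\left(Q \right)} = -8 + 2 Q$ ($M{\left(Q \right)} = \frac{2 Q \left(-4 + Q\right)}{Q} = -8 + 2 Q$)
$M^{2}{\left(\left(0 - 2\right) 4 \cdot 2 \cdot 2 \right)} = \left(-8 + 2 \left(0 - 2\right) 4 \cdot 2 \cdot 2\right)^{2} = \left(-8 + 2 \left(-2\right) 4 \cdot 2 \cdot 2\right)^{2} = \left(-8 + 2 \left(-8\right) 2 \cdot 2\right)^{2} = \left(-8 + 2 \left(\left(-16\right) 2\right)\right)^{2} = \left(-8 + 2 \left(-32\right)\right)^{2} = \left(-8 - 64\right)^{2} = \left(-72\right)^{2} = 5184$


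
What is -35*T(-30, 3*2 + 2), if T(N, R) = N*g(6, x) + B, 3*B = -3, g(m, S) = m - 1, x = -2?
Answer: 5285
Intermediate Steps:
g(m, S) = -1 + m
B = -1 (B = (1/3)*(-3) = -1)
T(N, R) = -1 + 5*N (T(N, R) = N*(-1 + 6) - 1 = N*5 - 1 = 5*N - 1 = -1 + 5*N)
-35*T(-30, 3*2 + 2) = -35*(-1 + 5*(-30)) = -35*(-1 - 150) = -35*(-151) = 5285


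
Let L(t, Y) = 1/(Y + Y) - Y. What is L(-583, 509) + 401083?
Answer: 407784333/1018 ≈ 4.0057e+5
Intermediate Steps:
L(t, Y) = 1/(2*Y) - Y
L(-583, 509) + 401083 = ((1/2)/509 - 1*509) + 401083 = ((1/2)*(1/509) - 509) + 401083 = (1/1018 - 509) + 401083 = -518161/1018 + 401083 = 407784333/1018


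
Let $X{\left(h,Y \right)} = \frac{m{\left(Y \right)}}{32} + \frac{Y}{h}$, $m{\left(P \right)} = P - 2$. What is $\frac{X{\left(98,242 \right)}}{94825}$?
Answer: $\frac{977}{9292850} \approx 0.00010513$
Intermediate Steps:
$m{\left(P \right)} = -2 + P$
$X{\left(h,Y \right)} = - \frac{1}{16} + \frac{Y}{32} + \frac{Y}{h}$ ($X{\left(h,Y \right)} = \frac{-2 + Y}{32} + \frac{Y}{h} = \left(-2 + Y\right) \frac{1}{32} + \frac{Y}{h} = \left(- \frac{1}{16} + \frac{Y}{32}\right) + \frac{Y}{h} = - \frac{1}{16} + \frac{Y}{32} + \frac{Y}{h}$)
$\frac{X{\left(98,242 \right)}}{94825} = \frac{\frac{1}{98} \left(242 + \frac{1}{32} \cdot 98 \left(-2 + 242\right)\right)}{94825} = \frac{242 + \frac{1}{32} \cdot 98 \cdot 240}{98} \cdot \frac{1}{94825} = \frac{242 + 735}{98} \cdot \frac{1}{94825} = \frac{1}{98} \cdot 977 \cdot \frac{1}{94825} = \frac{977}{98} \cdot \frac{1}{94825} = \frac{977}{9292850}$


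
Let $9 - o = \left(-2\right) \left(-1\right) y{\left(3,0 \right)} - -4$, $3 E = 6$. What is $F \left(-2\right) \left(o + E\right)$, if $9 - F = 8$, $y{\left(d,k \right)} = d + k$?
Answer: $-2$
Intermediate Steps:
$E = 2$ ($E = \frac{1}{3} \cdot 6 = 2$)
$o = -1$ ($o = 9 - \left(\left(-2\right) \left(-1\right) \left(3 + 0\right) - -4\right) = 9 - \left(2 \cdot 3 + 4\right) = 9 - \left(6 + 4\right) = 9 - 10 = -1$)
$F = 1$ ($F = 9 - 8 = 1$)
$F \left(-2\right) \left(o + E\right) = 1 \left(-2\right) \left(-1 + 2\right) = \left(-2\right) 1 = -2$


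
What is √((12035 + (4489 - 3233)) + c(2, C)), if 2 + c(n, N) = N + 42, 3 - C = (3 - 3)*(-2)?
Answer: √13334 ≈ 115.47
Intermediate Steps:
C = 3 (C = 3 - (3 - 3)*(-2) = 3 - 0*(-2) = 3 - 1*0 = 3 + 0 = 3)
c(n, N) = 40 + N (c(n, N) = -2 + (N + 42) = -2 + (42 + N) = 40 + N)
√((12035 + (4489 - 3233)) + c(2, C)) = √((12035 + (4489 - 3233)) + (40 + 3)) = √((12035 + 1256) + 43) = √(13291 + 43) = √13334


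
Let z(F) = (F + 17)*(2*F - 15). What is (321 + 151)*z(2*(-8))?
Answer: -22184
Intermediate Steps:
z(F) = (-15 + 2*F)*(17 + F) (z(F) = (17 + F)*(-15 + 2*F) = (-15 + 2*F)*(17 + F))
(321 + 151)*z(2*(-8)) = (321 + 151)*(-255 + 2*(2*(-8))² + 19*(2*(-8))) = 472*(-255 + 2*(-16)² + 19*(-16)) = 472*(-255 + 2*256 - 304) = 472*(-255 + 512 - 304) = 472*(-47) = -22184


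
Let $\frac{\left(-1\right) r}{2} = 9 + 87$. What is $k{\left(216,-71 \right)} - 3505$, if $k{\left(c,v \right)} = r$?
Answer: $-3697$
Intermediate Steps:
$r = -192$ ($r = - 2 \left(9 + 87\right) = \left(-2\right) 96 = -192$)
$k{\left(c,v \right)} = -192$
$k{\left(216,-71 \right)} - 3505 = -192 - 3505 = -3697$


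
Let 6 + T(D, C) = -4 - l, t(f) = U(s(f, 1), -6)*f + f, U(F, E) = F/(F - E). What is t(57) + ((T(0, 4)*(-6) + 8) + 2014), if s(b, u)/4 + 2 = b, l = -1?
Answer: 247299/113 ≈ 2188.5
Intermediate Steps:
s(b, u) = -8 + 4*b
t(f) = f - f*(-8 + 4*f)/(2 - 4*f) (t(f) = (-(-8 + 4*f)/(-6 - (-8 + 4*f)))*f + f = (-(-8 + 4*f)/(-6 + (8 - 4*f)))*f + f = (-(-8 + 4*f)/(2 - 4*f))*f + f = -f*(-8 + 4*f)/(2 - 4*f) + f = f - f*(-8 + 4*f)/(2 - 4*f))
T(D, C) = -9 (T(D, C) = -6 + (-4 - 1*(-1)) = -6 + (-4 + 1) = -6 - 3 = -9)
t(57) + ((T(0, 4)*(-6) + 8) + 2014) = 57*(-5 + 4*57)/(-1 + 2*57) + ((-9*(-6) + 8) + 2014) = 57*(-5 + 228)/(-1 + 114) + ((54 + 8) + 2014) = 57*223/113 + (62 + 2014) = 57*(1/113)*223 + 2076 = 12711/113 + 2076 = 247299/113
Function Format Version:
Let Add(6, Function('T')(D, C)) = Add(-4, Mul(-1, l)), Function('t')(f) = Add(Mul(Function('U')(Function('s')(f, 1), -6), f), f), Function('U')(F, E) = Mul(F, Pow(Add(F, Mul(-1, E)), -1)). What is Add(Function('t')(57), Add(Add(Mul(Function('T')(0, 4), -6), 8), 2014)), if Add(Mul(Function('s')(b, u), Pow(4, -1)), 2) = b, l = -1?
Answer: Rational(247299, 113) ≈ 2188.5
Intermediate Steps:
Function('s')(b, u) = Add(-8, Mul(4, b))
Function('t')(f) = Add(f, Mul(-1, f, Pow(Add(2, Mul(-4, f)), -1), Add(-8, Mul(4, f)))) (Function('t')(f) = Add(Mul(Mul(-1, Add(-8, Mul(4, f)), Pow(Add(-6, Mul(-1, Add(-8, Mul(4, f)))), -1)), f), f) = Add(Mul(Mul(-1, Add(-8, Mul(4, f)), Pow(Add(-6, Add(8, Mul(-4, f))), -1)), f), f) = Add(Mul(Mul(-1, Add(-8, Mul(4, f)), Pow(Add(2, Mul(-4, f)), -1)), f), f) = Add(Mul(Mul(-1, Pow(Add(2, Mul(-4, f)), -1), Add(-8, Mul(4, f))), f), f) = Add(Mul(-1, f, Pow(Add(2, Mul(-4, f)), -1), Add(-8, Mul(4, f))), f) = Add(f, Mul(-1, f, Pow(Add(2, Mul(-4, f)), -1), Add(-8, Mul(4, f)))))
Function('T')(D, C) = -9 (Function('T')(D, C) = Add(-6, Add(-4, Mul(-1, -1))) = Add(-6, Add(-4, 1)) = Add(-6, -3) = -9)
Add(Function('t')(57), Add(Add(Mul(Function('T')(0, 4), -6), 8), 2014)) = Add(Mul(57, Pow(Add(-1, Mul(2, 57)), -1), Add(-5, Mul(4, 57))), Add(Add(Mul(-9, -6), 8), 2014)) = Add(Mul(57, Pow(Add(-1, 114), -1), Add(-5, 228)), Add(Add(54, 8), 2014)) = Add(Mul(57, Pow(113, -1), 223), Add(62, 2014)) = Add(Mul(57, Rational(1, 113), 223), 2076) = Add(Rational(12711, 113), 2076) = Rational(247299, 113)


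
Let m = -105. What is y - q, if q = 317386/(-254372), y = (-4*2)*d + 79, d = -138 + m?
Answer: 257455971/127186 ≈ 2024.2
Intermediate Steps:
d = -243 (d = -138 - 105 = -243)
y = 2023 (y = -4*2*(-243) + 79 = -8*(-243) + 79 = 1944 + 79 = 2023)
q = -158693/127186 (q = 317386*(-1/254372) = -158693/127186 ≈ -1.2477)
y - q = 2023 - 1*(-158693/127186) = 2023 + 158693/127186 = 257455971/127186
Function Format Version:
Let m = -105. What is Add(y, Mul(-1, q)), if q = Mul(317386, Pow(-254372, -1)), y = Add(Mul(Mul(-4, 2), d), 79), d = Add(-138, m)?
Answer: Rational(257455971, 127186) ≈ 2024.2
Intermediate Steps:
d = -243 (d = Add(-138, -105) = -243)
y = 2023 (y = Add(Mul(Mul(-4, 2), -243), 79) = Add(Mul(-8, -243), 79) = Add(1944, 79) = 2023)
q = Rational(-158693, 127186) (q = Mul(317386, Rational(-1, 254372)) = Rational(-158693, 127186) ≈ -1.2477)
Add(y, Mul(-1, q)) = Add(2023, Mul(-1, Rational(-158693, 127186))) = Add(2023, Rational(158693, 127186)) = Rational(257455971, 127186)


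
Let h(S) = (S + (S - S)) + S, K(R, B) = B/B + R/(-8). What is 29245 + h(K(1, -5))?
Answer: 116987/4 ≈ 29247.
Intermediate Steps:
K(R, B) = 1 - R/8 (K(R, B) = 1 + R*(-⅛) = 1 - R/8)
h(S) = 2*S (h(S) = (S + 0) + S = S + S = 2*S)
29245 + h(K(1, -5)) = 29245 + 2*(1 - ⅛*1) = 29245 + 2*(1 - ⅛) = 29245 + 2*(7/8) = 29245 + 7/4 = 116987/4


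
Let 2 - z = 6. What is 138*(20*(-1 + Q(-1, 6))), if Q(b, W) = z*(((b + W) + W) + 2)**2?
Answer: -1868520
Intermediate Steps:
z = -4 (z = 2 - 1*6 = 2 - 6 = -4)
Q(b, W) = -4*(2 + b + 2*W)**2 (Q(b, W) = -4*(((b + W) + W) + 2)**2 = -4*(((W + b) + W) + 2)**2 = -4*((b + 2*W) + 2)**2 = -4*(2 + b + 2*W)**2)
138*(20*(-1 + Q(-1, 6))) = 138*(20*(-1 - 4*(2 - 1 + 2*6)**2)) = 138*(20*(-1 - 4*(2 - 1 + 12)**2)) = 138*(20*(-1 - 4*13**2)) = 138*(20*(-1 - 4*169)) = 138*(20*(-1 - 676)) = 138*(20*(-677)) = 138*(-13540) = -1868520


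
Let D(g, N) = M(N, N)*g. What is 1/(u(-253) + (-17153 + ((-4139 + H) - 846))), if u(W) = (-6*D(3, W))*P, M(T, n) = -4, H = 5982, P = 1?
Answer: -1/16084 ≈ -6.2174e-5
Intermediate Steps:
D(g, N) = -4*g
u(W) = 72 (u(W) = -(-24)*3*1 = -6*(-12)*1 = 72*1 = 72)
1/(u(-253) + (-17153 + ((-4139 + H) - 846))) = 1/(72 + (-17153 + ((-4139 + 5982) - 846))) = 1/(72 + (-17153 + (1843 - 846))) = 1/(72 + (-17153 + 997)) = 1/(72 - 16156) = 1/(-16084) = -1/16084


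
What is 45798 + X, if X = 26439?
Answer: 72237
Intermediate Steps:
45798 + X = 45798 + 26439 = 72237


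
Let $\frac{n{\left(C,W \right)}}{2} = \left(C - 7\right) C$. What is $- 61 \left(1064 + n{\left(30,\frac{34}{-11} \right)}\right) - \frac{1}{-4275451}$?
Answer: $- \frac{637401336883}{4275451} \approx -1.4908 \cdot 10^{5}$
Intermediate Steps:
$n{\left(C,W \right)} = 2 C \left(-7 + C\right)$ ($n{\left(C,W \right)} = 2 \left(C - 7\right) C = 2 \left(-7 + C\right) C = 2 C \left(-7 + C\right)$)
$- 61 \left(1064 + n{\left(30,\frac{34}{-11} \right)}\right) - \frac{1}{-4275451} = - 61 \left(1064 + 2 \cdot 30 \left(-7 + 30\right)\right) - \frac{1}{-4275451} = - 61 \left(1064 + 2 \cdot 30 \cdot 23\right) - - \frac{1}{4275451} = - 61 \left(1064 + 1380\right) + \frac{1}{4275451} = \left(-61\right) 2444 + \frac{1}{4275451} = -149084 + \frac{1}{4275451} = - \frac{637401336883}{4275451}$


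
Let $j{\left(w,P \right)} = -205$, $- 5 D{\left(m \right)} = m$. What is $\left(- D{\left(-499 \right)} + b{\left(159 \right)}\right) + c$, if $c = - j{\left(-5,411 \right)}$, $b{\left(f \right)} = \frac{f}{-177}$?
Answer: $\frac{30769}{295} \approx 104.3$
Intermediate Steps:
$D{\left(m \right)} = - \frac{m}{5}$
$b{\left(f \right)} = - \frac{f}{177}$
$c = 205$ ($c = \left(-1\right) \left(-205\right) = 205$)
$\left(- D{\left(-499 \right)} + b{\left(159 \right)}\right) + c = \left(- \frac{\left(-1\right) \left(-499\right)}{5} - \frac{53}{59}\right) + 205 = \left(\left(-1\right) \frac{499}{5} - \frac{53}{59}\right) + 205 = \left(- \frac{499}{5} - \frac{53}{59}\right) + 205 = - \frac{29706}{295} + 205 = \frac{30769}{295}$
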